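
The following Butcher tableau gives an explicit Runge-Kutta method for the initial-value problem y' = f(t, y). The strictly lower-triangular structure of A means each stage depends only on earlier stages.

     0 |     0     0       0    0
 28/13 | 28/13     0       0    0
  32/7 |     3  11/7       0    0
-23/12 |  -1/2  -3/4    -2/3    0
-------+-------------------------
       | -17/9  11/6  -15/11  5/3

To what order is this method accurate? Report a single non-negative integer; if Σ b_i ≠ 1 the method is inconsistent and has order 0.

b = (-17/9, 11/6, -15/11, 5/3)
c = (0, 28/13, 32/7, -23/12)
Ac = (0, 0, 44/13, -1273/273)
Σ b_i: (-17/9)·1 + 11/6·1 + (-15/11)·1 + 5/3·1 = 49/198 ≠ 1 ⇒ order 0.

0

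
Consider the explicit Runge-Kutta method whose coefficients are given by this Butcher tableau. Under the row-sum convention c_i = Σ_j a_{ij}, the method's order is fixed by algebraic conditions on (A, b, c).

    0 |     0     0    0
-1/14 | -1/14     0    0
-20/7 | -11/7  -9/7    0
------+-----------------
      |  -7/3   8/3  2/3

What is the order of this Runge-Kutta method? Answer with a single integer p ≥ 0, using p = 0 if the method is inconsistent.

1

b = (-7/3, 8/3, 2/3)
c = (0, -1/14, -20/7)
Ac = (0, 0, 9/98)
Σ b_i: (-7/3)·1 + 8/3·1 + 2/3·1 = 1 ✓
b·c: 8/3·(-1/14) + 2/3·(-20/7) = -44/21 ≠ 1/2 ⇒ order 1.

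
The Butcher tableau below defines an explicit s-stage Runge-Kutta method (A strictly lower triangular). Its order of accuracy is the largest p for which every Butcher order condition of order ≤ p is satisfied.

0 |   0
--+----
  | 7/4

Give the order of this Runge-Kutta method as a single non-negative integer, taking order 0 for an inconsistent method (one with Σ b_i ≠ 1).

b = (7/4)
c = (0)
Σ b_i: 7/4·1 = 7/4 ≠ 1 ⇒ order 0.

0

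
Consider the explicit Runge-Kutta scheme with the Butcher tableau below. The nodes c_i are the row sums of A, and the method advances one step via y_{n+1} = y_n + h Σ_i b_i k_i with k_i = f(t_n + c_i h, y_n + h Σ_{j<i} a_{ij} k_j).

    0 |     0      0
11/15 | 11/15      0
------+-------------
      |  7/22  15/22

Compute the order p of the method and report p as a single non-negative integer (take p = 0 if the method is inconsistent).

2

b = (7/22, 15/22)
c = (0, 11/15)
Σ b_i: 7/22·1 + 15/22·1 = 1 ✓
b·c: 15/22·11/15 = 1/2 ✓; 2 stages ⇒ order 2.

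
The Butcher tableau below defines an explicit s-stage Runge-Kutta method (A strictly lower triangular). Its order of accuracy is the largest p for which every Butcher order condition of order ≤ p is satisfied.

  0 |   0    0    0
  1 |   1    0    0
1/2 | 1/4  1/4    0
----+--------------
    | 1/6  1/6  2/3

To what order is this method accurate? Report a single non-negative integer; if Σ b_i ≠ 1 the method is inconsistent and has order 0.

3

b = (1/6, 1/6, 2/3)
c = (0, 1, 1/2)
Ac = (0, 0, 1/4)
Σ b_i: 1/6·1 + 1/6·1 + 2/3·1 = 1 ✓
b·c: 1/6·1 + 2/3·1/2 = 1/2 ✓
b·c²: 1/6·1 + 2/3·1/4 = 1/3 ✓
b·Ac: 2/3·1/4 = 1/6 ✓; 3 stages ⇒ order 3.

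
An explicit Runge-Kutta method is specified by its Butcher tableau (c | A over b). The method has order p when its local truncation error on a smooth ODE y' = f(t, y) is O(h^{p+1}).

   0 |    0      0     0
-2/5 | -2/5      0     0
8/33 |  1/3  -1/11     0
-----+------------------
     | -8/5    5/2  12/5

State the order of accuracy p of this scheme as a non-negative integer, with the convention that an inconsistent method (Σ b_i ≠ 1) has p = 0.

0

b = (-8/5, 5/2, 12/5)
c = (0, -2/5, 8/33)
Ac = (0, 0, 2/55)
Σ b_i: (-8/5)·1 + 5/2·1 + 12/5·1 = 33/10 ≠ 1 ⇒ order 0.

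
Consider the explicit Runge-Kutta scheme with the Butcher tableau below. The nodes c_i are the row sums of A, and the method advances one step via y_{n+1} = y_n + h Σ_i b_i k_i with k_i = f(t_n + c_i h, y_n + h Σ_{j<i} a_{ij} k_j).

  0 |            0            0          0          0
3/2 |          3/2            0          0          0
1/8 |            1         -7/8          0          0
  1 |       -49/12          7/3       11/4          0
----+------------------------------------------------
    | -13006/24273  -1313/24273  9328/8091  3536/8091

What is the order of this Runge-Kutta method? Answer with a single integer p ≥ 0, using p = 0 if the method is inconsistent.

3

b = (-13006/24273, -1313/24273, 9328/8091, 3536/8091)
c = (0, 3/2, 1/8, 1)
Ac = (0, 0, -21/16, 123/32)
Σ b_i: (-13006/24273)·1 + (-1313/24273)·1 + 9328/8091·1 + 3536/8091·1 = 1 ✓
b·c: (-1313/24273)·3/2 + 9328/8091·1/8 + 3536/8091·1 = 1/2 ✓
b·c²: (-1313/24273)·9/4 + 9328/8091·1/64 + 3536/8091·1 = 1/3 ✓
b·Ac: 9328/8091·(-21/16) + 3536/8091·123/32 = 1/6 ✓
b·c³: (-1313/24273)·27/8 + 9328/8091·1/512 + 3536/8091·1 = 66467/258912 ≠ 1/4 ⇒ order 3.
b·(c∘Ac): 9328/8091·(-21/128) + 3536/8091·123/32 = 10721/7192 ≠ 1/8
b·Ac²: 9328/8091·(-63/32) + 3536/8091·1355/256 = 5623/129456 ≠ 1/12
b·A²c: 3536/8091·(-231/64) = -17017/10788 ≠ 1/24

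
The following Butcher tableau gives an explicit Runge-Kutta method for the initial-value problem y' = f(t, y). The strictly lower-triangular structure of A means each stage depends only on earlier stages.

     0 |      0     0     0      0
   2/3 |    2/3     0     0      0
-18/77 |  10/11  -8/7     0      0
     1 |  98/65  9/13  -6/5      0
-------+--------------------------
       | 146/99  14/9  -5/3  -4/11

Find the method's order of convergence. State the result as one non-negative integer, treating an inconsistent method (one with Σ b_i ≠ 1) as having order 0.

1

b = (146/99, 14/9, -5/3, -4/11)
c = (0, 2/3, -18/77, 1)
Ac = (0, 0, -16/21, 3714/5005)
Σ b_i: 146/99·1 + 14/9·1 + (-5/3)·1 + (-4/11)·1 = 1 ✓
b·c: 14/9·2/3 + (-5/3)·(-18/77) + (-4/11)·1 = 2210/2079 ≠ 1/2 ⇒ order 1.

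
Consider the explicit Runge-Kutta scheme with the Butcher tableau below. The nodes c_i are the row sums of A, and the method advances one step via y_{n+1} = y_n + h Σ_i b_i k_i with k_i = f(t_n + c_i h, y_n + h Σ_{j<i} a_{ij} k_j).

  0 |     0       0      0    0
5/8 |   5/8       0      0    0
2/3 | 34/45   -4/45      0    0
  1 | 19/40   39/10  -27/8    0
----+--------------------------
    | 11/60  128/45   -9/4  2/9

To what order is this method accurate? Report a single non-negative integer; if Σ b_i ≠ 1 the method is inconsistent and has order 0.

b = (11/60, 128/45, -9/4, 2/9)
c = (0, 5/8, 2/3, 1)
Ac = (0, 0, -1/18, 3/16)
Σ b_i: 11/60·1 + 128/45·1 + (-9/4)·1 + 2/9·1 = 1 ✓
b·c: 128/45·5/8 + (-9/4)·2/3 + 2/9·1 = 1/2 ✓
b·c²: 128/45·25/64 + (-9/4)·4/9 + 2/9·1 = 1/3 ✓
b·Ac: (-9/4)·(-1/18) + 2/9·3/16 = 1/6 ✓
b·c³: 128/45·125/512 + (-9/4)·8/27 + 2/9·1 = 1/4 ✓
b·(c∘Ac): (-9/4)·(-1/27) + 2/9·3/16 = 1/8 ✓
b·Ac²: (-9/4)·(-5/144) + 2/9·3/128 = 1/12 ✓
b·A²c: 2/9·3/16 = 1/24 ✓; 4 stages ⇒ order 4.

4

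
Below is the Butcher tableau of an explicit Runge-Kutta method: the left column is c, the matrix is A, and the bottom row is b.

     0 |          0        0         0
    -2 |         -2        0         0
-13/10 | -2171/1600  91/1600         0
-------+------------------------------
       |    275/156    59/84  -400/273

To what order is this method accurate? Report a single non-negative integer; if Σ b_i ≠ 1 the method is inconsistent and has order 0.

3

b = (275/156, 59/84, -400/273)
c = (0, -2, -13/10)
Ac = (0, 0, -91/800)
Σ b_i: 275/156·1 + 59/84·1 + (-400/273)·1 = 1 ✓
b·c: 59/84·(-2) + (-400/273)·(-13/10) = 1/2 ✓
b·c²: 59/84·4 + (-400/273)·169/100 = 1/3 ✓
b·Ac: (-400/273)·(-91/800) = 1/6 ✓; 3 stages ⇒ order 3.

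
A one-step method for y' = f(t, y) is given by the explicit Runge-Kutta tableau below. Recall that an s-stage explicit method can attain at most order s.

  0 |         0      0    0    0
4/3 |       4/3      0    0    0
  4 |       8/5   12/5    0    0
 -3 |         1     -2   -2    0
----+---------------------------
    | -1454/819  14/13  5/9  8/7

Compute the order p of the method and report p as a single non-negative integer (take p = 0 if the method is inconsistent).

b = (-1454/819, 14/13, 5/9, 8/7)
c = (0, 4/3, 4, -3)
Ac = (0, 0, 16/5, -32/3)
Σ b_i: (-1454/819)·1 + 14/13·1 + 5/9·1 + 8/7·1 = 1 ✓
b·c: 14/13·4/3 + 5/9·4 + 8/7·(-3) = 188/819 ≠ 1/2 ⇒ order 1.

1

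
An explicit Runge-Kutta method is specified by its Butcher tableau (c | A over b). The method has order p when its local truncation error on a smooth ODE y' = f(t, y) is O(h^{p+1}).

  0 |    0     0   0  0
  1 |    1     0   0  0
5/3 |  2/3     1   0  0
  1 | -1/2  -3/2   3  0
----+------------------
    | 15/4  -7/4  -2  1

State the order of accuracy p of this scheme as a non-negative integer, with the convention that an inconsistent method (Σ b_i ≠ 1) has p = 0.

1

b = (15/4, -7/4, -2, 1)
c = (0, 1, 5/3, 1)
Ac = (0, 0, 1, 7/2)
Σ b_i: 15/4·1 + (-7/4)·1 + (-2)·1 + 1·1 = 1 ✓
b·c: (-7/4)·1 + (-2)·5/3 + 1·1 = -49/12 ≠ 1/2 ⇒ order 1.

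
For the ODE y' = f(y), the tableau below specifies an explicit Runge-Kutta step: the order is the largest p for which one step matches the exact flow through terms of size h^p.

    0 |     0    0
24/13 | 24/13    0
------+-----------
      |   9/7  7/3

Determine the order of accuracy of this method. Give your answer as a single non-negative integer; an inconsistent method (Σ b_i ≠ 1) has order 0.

0

b = (9/7, 7/3)
c = (0, 24/13)
Σ b_i: 9/7·1 + 7/3·1 = 76/21 ≠ 1 ⇒ order 0.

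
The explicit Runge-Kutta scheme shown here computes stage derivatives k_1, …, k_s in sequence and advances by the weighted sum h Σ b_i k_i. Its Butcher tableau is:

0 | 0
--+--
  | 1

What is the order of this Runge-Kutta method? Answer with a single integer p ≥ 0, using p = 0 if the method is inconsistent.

b = (1)
c = (0)
Σ b_i: 1·1 = 1 ✓; 1 stage ⇒ order 1.

1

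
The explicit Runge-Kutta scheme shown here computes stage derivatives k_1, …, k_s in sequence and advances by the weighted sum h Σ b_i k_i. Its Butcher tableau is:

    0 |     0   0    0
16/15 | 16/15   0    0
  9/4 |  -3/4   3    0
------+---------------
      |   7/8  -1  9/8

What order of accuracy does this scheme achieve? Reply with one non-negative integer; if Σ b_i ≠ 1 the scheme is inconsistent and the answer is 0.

b = (7/8, -1, 9/8)
c = (0, 16/15, 9/4)
Ac = (0, 0, 16/5)
Σ b_i: 7/8·1 + (-1)·1 + 9/8·1 = 1 ✓
b·c: (-1)·16/15 + 9/8·9/4 = 703/480 ≠ 1/2 ⇒ order 1.

1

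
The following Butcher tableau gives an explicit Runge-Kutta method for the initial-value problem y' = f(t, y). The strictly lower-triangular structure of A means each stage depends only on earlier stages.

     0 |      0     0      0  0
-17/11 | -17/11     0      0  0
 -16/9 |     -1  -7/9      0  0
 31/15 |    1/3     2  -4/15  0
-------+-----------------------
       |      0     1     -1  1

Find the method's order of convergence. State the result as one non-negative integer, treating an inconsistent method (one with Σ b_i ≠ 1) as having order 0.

b = (0, 1, -1, 1)
c = (0, -17/11, -16/9, 31/15)
Ac = (0, 0, 119/99, -3886/1485)
Σ b_i: 1·1 + (-1)·1 + 1·1 = 1 ✓
b·c: 1·(-17/11) + (-1)·(-16/9) + 1·31/15 = 1138/495 ≠ 1/2 ⇒ order 1.

1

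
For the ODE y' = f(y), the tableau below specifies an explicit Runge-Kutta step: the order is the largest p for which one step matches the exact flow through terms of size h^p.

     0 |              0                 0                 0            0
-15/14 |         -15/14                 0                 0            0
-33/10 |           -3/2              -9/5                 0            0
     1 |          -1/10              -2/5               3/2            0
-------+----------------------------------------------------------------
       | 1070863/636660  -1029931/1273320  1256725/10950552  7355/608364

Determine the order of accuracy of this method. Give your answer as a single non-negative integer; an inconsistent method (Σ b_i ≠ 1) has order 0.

b = (1070863/636660, -1029931/1273320, 1256725/10950552, 7355/608364)
c = (0, -15/14, -33/10, 1)
Ac = (0, 0, 27/14, -633/140)
Σ b_i: 1070863/636660·1 + (-1029931/1273320)·1 + 1256725/10950552·1 + 7355/608364·1 = 1 ✓
b·c: (-1029931/1273320)·(-15/14) + 1256725/10950552·(-33/10) + 7355/608364·1 = 1/2 ✓
b·c²: (-1029931/1273320)·225/196 + 1256725/10950552·1089/100 + 7355/608364·1 = 1/3 ✓
b·Ac: 1256725/10950552·27/14 + 7355/608364·(-633/140) = 1/6 ✓
b·c³: (-1029931/1273320)·(-3375/2744) + 1256725/10950552·(-35937/1000) + 7355/608364·1 = -6174527/1980720 ≠ 1/4 ⇒ order 3.
b·(c∘Ac): 1256725/10950552·(-891/140) + 7355/608364·(-633/140) = -207329/264096 ≠ 1/8
b·Ac²: 1256725/10950552·(-405/196) + 7355/608364·155583/9800 = -71297/1577240 ≠ 1/12
b·A²c: 7355/608364·81/28 = 22065/630896 ≠ 1/24

3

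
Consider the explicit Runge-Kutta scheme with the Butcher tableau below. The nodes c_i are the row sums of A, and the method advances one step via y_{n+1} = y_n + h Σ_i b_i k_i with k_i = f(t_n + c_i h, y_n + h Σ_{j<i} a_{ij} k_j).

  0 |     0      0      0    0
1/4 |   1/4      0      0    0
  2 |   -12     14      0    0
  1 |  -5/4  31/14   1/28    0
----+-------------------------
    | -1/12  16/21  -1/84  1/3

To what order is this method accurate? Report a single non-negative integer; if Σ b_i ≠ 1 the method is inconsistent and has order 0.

4

b = (-1/12, 16/21, -1/84, 1/3)
c = (0, 1/4, 2, 1)
Ac = (0, 0, 7/2, 5/8)
Σ b_i: (-1/12)·1 + 16/21·1 + (-1/84)·1 + 1/3·1 = 1 ✓
b·c: 16/21·1/4 + (-1/84)·2 + 1/3·1 = 1/2 ✓
b·c²: 16/21·1/16 + (-1/84)·4 + 1/3·1 = 1/3 ✓
b·Ac: (-1/84)·7/2 + 1/3·5/8 = 1/6 ✓
b·c³: 16/21·1/64 + (-1/84)·8 + 1/3·1 = 1/4 ✓
b·(c∘Ac): (-1/84)·7 + 1/3·5/8 = 1/8 ✓
b·Ac²: (-1/84)·7/8 + 1/3·9/32 = 1/12 ✓
b·A²c: 1/3·1/8 = 1/24 ✓; 4 stages ⇒ order 4.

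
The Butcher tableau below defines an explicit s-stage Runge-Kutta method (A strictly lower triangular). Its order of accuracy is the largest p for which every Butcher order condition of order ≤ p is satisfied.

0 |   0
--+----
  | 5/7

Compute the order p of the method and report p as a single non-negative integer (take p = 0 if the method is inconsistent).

b = (5/7)
c = (0)
Σ b_i: 5/7·1 = 5/7 ≠ 1 ⇒ order 0.

0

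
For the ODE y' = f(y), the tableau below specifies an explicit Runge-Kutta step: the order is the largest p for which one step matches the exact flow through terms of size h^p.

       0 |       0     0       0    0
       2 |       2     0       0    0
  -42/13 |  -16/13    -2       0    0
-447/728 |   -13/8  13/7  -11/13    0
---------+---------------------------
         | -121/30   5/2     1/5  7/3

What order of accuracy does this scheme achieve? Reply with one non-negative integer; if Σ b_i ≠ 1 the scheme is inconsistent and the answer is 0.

b = (-121/30, 5/2, 1/5, 7/3)
c = (0, 2, -42/13, -447/728)
Ac = (0, 0, -4, 7628/1183)
Σ b_i: (-121/30)·1 + 5/2·1 + 1/5·1 + 7/3·1 = 1 ✓
b·c: 5/2·2 + 1/5·(-42/13) + 7/3·(-447/728) = 1519/520 ≠ 1/2 ⇒ order 1.

1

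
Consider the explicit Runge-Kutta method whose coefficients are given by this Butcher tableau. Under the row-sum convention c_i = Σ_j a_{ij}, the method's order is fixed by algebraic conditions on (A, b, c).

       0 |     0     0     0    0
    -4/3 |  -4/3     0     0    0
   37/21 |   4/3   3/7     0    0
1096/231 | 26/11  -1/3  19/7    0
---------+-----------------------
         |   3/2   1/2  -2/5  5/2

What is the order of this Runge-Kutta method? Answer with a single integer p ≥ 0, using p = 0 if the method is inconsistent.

b = (3/2, 1/2, -2/5, 5/2)
c = (0, -4/3, 37/21, 1096/231)
Ac = (0, 0, -4/7, 2305/441)
Σ b_i: 3/2·1 + 1/2·1 + (-2/5)·1 + 5/2·1 = 41/10 ≠ 1 ⇒ order 0.

0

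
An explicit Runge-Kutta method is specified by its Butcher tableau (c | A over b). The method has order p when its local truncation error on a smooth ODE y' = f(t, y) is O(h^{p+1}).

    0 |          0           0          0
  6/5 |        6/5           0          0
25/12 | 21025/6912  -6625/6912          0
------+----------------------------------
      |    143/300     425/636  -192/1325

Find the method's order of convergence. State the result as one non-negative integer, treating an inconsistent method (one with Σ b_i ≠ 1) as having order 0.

b = (143/300, 425/636, -192/1325)
c = (0, 6/5, 25/12)
Ac = (0, 0, -1325/1152)
Σ b_i: 143/300·1 + 425/636·1 + (-192/1325)·1 = 1 ✓
b·c: 425/636·6/5 + (-192/1325)·25/12 = 1/2 ✓
b·c²: 425/636·36/25 + (-192/1325)·625/144 = 1/3 ✓
b·Ac: (-192/1325)·(-1325/1152) = 1/6 ✓; 3 stages ⇒ order 3.

3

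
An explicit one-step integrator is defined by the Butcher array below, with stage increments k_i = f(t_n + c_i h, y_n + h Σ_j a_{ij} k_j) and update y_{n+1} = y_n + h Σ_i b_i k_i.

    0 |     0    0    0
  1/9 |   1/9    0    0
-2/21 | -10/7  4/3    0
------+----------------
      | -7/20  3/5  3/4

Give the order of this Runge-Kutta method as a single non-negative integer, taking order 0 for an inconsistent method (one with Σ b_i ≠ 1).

b = (-7/20, 3/5, 3/4)
c = (0, 1/9, -2/21)
Ac = (0, 0, 4/27)
Σ b_i: (-7/20)·1 + 3/5·1 + 3/4·1 = 1 ✓
b·c: 3/5·1/9 + 3/4·(-2/21) = -1/210 ≠ 1/2 ⇒ order 1.

1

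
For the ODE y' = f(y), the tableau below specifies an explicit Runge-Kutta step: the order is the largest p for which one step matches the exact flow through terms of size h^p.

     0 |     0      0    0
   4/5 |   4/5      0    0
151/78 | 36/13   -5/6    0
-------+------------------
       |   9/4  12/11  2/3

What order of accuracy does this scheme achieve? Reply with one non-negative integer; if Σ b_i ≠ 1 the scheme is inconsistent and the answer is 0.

0

b = (9/4, 12/11, 2/3)
c = (0, 4/5, 151/78)
Ac = (0, 0, -2/3)
Σ b_i: 9/4·1 + 12/11·1 + 2/3·1 = 529/132 ≠ 1 ⇒ order 0.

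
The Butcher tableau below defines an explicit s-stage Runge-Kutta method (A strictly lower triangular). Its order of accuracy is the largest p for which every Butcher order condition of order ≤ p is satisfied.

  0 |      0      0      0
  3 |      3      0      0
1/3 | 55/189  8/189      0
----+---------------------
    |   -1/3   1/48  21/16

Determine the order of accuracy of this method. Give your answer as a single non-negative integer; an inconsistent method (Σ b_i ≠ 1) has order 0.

b = (-1/3, 1/48, 21/16)
c = (0, 3, 1/3)
Ac = (0, 0, 8/63)
Σ b_i: (-1/3)·1 + 1/48·1 + 21/16·1 = 1 ✓
b·c: 1/48·3 + 21/16·1/3 = 1/2 ✓
b·c²: 1/48·9 + 21/16·1/9 = 1/3 ✓
b·Ac: 21/16·8/63 = 1/6 ✓; 3 stages ⇒ order 3.

3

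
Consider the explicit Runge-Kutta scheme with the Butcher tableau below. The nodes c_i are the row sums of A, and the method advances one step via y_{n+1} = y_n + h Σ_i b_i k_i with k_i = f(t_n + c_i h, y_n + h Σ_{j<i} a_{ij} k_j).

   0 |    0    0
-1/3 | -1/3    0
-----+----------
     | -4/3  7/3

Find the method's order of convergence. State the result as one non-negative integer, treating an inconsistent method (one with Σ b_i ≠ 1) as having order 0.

1

b = (-4/3, 7/3)
c = (0, -1/3)
Σ b_i: (-4/3)·1 + 7/3·1 = 1 ✓
b·c: 7/3·(-1/3) = -7/9 ≠ 1/2 ⇒ order 1.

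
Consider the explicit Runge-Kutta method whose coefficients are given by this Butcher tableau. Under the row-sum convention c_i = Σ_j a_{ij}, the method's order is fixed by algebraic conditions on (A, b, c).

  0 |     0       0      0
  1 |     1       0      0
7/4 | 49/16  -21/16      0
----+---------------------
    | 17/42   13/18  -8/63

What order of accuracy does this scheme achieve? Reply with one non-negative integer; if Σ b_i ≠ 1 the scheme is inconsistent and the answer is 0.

3

b = (17/42, 13/18, -8/63)
c = (0, 1, 7/4)
Ac = (0, 0, -21/16)
Σ b_i: 17/42·1 + 13/18·1 + (-8/63)·1 = 1 ✓
b·c: 13/18·1 + (-8/63)·7/4 = 1/2 ✓
b·c²: 13/18·1 + (-8/63)·49/16 = 1/3 ✓
b·Ac: (-8/63)·(-21/16) = 1/6 ✓; 3 stages ⇒ order 3.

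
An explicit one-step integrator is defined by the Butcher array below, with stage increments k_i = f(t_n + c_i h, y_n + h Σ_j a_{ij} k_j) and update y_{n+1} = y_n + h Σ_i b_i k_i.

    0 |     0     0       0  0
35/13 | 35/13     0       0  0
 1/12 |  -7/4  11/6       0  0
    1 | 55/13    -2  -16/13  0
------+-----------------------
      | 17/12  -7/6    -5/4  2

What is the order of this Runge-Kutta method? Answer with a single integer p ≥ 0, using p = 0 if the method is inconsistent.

b = (17/12, -7/6, -5/4, 2)
c = (0, 35/13, 1/12, 1)
Ac = (0, 0, 385/78, -214/39)
Σ b_i: 17/12·1 + (-7/6)·1 + (-5/4)·1 + 2·1 = 1 ✓
b·c: (-7/6)·35/13 + (-5/4)·1/12 + 2·1 = -259/208 ≠ 1/2 ⇒ order 1.

1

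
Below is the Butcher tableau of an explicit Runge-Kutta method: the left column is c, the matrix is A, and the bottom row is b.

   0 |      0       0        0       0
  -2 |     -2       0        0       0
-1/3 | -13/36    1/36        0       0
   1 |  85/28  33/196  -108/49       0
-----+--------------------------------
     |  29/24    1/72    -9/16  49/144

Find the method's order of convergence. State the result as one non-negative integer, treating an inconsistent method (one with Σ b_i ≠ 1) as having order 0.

b = (29/24, 1/72, -9/16, 49/144)
c = (0, -2, -1/3, 1)
Ac = (0, 0, -1/18, 39/98)
Σ b_i: 29/24·1 + 1/72·1 + (-9/16)·1 + 49/144·1 = 1 ✓
b·c: 1/72·(-2) + (-9/16)·(-1/3) + 49/144·1 = 1/2 ✓
b·c²: 1/72·4 + (-9/16)·1/9 + 49/144·1 = 1/3 ✓
b·Ac: (-9/16)·(-1/18) + 49/144·39/98 = 1/6 ✓
b·c³: 1/72·(-8) + (-9/16)·(-1/27) + 49/144·1 = 1/4 ✓
b·(c∘Ac): (-9/16)·1/54 + 49/144·39/98 = 1/8 ✓
b·Ac²: (-9/16)·1/9 + 49/144·3/7 = 1/12 ✓
b·A²c: 49/144·6/49 = 1/24 ✓; 4 stages ⇒ order 4.

4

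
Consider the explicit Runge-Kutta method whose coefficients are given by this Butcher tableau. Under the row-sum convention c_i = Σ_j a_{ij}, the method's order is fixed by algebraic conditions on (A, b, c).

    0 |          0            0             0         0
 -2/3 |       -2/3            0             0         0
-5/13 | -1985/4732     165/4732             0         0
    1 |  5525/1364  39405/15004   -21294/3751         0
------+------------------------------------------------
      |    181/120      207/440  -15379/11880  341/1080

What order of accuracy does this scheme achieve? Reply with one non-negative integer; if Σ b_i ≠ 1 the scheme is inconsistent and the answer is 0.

4

b = (181/120, 207/440, -15379/11880, 341/1080)
c = (0, -2/3, -5/13, 1)
Ac = (0, 0, -55/2366, 295/682)
Σ b_i: 181/120·1 + 207/440·1 + (-15379/11880)·1 + 341/1080·1 = 1 ✓
b·c: 207/440·(-2/3) + (-15379/11880)·(-5/13) + 341/1080·1 = 1/2 ✓
b·c²: 207/440·4/9 + (-15379/11880)·25/169 + 341/1080·1 = 1/3 ✓
b·Ac: (-15379/11880)·(-55/2366) + 341/1080·295/682 = 1/6 ✓
b·c³: 207/440·(-8/27) + (-15379/11880)·(-125/2197) + 341/1080·1 = 1/4 ✓
b·(c∘Ac): (-15379/11880)·275/30758 + 341/1080·295/682 = 1/8 ✓
b·Ac²: (-15379/11880)·55/3549 + 341/1080·335/1023 = 1/12 ✓
b·A²c: 341/1080·45/341 = 1/24 ✓; 4 stages ⇒ order 4.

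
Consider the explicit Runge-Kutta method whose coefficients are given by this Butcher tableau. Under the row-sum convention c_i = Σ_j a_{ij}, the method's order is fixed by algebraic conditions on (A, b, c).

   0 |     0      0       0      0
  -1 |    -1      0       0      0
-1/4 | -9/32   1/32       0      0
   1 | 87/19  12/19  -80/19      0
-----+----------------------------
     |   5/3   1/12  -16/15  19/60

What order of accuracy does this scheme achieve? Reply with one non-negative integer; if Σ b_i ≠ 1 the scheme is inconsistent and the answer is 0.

b = (5/3, 1/12, -16/15, 19/60)
c = (0, -1, -1/4, 1)
Ac = (0, 0, -1/32, 8/19)
Σ b_i: 5/3·1 + 1/12·1 + (-16/15)·1 + 19/60·1 = 1 ✓
b·c: 1/12·(-1) + (-16/15)·(-1/4) + 19/60·1 = 1/2 ✓
b·c²: 1/12·1 + (-16/15)·1/16 + 19/60·1 = 1/3 ✓
b·Ac: (-16/15)·(-1/32) + 19/60·8/19 = 1/6 ✓
b·c³: 1/12·(-1) + (-16/15)·(-1/64) + 19/60·1 = 1/4 ✓
b·(c∘Ac): (-16/15)·1/128 + 19/60·8/19 = 1/8 ✓
b·Ac²: (-16/15)·1/32 + 19/60·7/19 = 1/12 ✓
b·A²c: 19/60·5/38 = 1/24 ✓; 4 stages ⇒ order 4.

4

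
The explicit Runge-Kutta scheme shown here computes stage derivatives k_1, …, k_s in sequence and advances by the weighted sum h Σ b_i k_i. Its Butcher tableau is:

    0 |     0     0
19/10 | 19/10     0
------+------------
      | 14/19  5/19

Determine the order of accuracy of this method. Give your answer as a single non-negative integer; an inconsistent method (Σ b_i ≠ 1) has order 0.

b = (14/19, 5/19)
c = (0, 19/10)
Σ b_i: 14/19·1 + 5/19·1 = 1 ✓
b·c: 5/19·19/10 = 1/2 ✓; 2 stages ⇒ order 2.

2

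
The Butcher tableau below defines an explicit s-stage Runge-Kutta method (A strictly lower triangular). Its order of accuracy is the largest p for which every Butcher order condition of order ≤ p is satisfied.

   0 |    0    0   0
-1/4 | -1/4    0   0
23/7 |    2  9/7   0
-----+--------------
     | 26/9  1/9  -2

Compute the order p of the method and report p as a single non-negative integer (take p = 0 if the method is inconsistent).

b = (26/9, 1/9, -2)
c = (0, -1/4, 23/7)
Ac = (0, 0, -9/28)
Σ b_i: 26/9·1 + 1/9·1 + (-2)·1 = 1 ✓
b·c: 1/9·(-1/4) + (-2)·23/7 = -1663/252 ≠ 1/2 ⇒ order 1.

1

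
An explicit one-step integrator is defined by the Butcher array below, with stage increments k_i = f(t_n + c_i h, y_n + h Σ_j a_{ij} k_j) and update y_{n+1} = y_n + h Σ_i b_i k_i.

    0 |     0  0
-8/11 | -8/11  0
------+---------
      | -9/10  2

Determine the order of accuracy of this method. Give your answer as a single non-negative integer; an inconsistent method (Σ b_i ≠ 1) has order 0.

0

b = (-9/10, 2)
c = (0, -8/11)
Σ b_i: (-9/10)·1 + 2·1 = 11/10 ≠ 1 ⇒ order 0.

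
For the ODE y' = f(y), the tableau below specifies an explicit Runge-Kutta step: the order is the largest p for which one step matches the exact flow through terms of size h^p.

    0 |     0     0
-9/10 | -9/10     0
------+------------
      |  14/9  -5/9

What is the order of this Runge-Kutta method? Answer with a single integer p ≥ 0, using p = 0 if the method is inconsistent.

2

b = (14/9, -5/9)
c = (0, -9/10)
Σ b_i: 14/9·1 + (-5/9)·1 = 1 ✓
b·c: (-5/9)·(-9/10) = 1/2 ✓; 2 stages ⇒ order 2.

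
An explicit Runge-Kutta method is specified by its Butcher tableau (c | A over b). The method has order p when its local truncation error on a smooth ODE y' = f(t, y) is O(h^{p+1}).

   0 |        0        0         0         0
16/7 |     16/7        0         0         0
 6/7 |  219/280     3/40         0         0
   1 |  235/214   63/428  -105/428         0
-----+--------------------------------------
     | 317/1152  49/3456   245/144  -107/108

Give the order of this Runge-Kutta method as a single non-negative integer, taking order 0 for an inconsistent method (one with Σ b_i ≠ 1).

b = (317/1152, 49/3456, 245/144, -107/108)
c = (0, 16/7, 6/7, 1)
Ac = (0, 0, 6/35, 27/214)
Σ b_i: 317/1152·1 + 49/3456·1 + 245/144·1 + (-107/108)·1 = 1 ✓
b·c: 49/3456·16/7 + 245/144·6/7 + (-107/108)·1 = 1/2 ✓
b·c²: 49/3456·256/49 + 245/144·36/49 + (-107/108)·1 = 1/3 ✓
b·Ac: 245/144·6/35 + (-107/108)·27/214 = 1/6 ✓
b·c³: 49/3456·4096/343 + 245/144·216/343 + (-107/108)·1 = 1/4 ✓
b·(c∘Ac): 245/144·36/245 + (-107/108)·27/214 = 1/8 ✓
b·Ac²: 245/144·96/245 + (-107/108)·63/107 = 1/12 ✓
b·A²c: (-107/108)·(-9/214) = 1/24 ✓; 4 stages ⇒ order 4.

4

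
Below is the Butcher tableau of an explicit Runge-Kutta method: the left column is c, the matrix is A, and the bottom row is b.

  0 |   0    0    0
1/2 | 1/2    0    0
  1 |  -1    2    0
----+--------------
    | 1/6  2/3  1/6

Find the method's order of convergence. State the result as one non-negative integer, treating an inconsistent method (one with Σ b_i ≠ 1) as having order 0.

3

b = (1/6, 2/3, 1/6)
c = (0, 1/2, 1)
Ac = (0, 0, 1)
Σ b_i: 1/6·1 + 2/3·1 + 1/6·1 = 1 ✓
b·c: 2/3·1/2 + 1/6·1 = 1/2 ✓
b·c²: 2/3·1/4 + 1/6·1 = 1/3 ✓
b·Ac: 1/6·1 = 1/6 ✓; 3 stages ⇒ order 3.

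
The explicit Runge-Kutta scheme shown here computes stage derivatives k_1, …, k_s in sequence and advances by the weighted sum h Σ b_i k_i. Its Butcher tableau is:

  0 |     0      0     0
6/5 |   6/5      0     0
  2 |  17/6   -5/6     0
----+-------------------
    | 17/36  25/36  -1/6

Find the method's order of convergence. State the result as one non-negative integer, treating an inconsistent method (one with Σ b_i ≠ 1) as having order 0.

3

b = (17/36, 25/36, -1/6)
c = (0, 6/5, 2)
Ac = (0, 0, -1)
Σ b_i: 17/36·1 + 25/36·1 + (-1/6)·1 = 1 ✓
b·c: 25/36·6/5 + (-1/6)·2 = 1/2 ✓
b·c²: 25/36·36/25 + (-1/6)·4 = 1/3 ✓
b·Ac: (-1/6)·(-1) = 1/6 ✓; 3 stages ⇒ order 3.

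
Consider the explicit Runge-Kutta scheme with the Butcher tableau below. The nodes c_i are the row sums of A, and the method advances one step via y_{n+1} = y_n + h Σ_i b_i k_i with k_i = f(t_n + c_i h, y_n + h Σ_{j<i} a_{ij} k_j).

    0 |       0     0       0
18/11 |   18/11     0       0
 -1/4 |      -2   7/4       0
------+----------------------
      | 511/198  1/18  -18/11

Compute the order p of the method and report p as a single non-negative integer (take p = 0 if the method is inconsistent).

2

b = (511/198, 1/18, -18/11)
c = (0, 18/11, -1/4)
Ac = (0, 0, 63/22)
Σ b_i: 511/198·1 + 1/18·1 + (-18/11)·1 = 1 ✓
b·c: 1/18·18/11 + (-18/11)·(-1/4) = 1/2 ✓
b·c²: 1/18·324/121 + (-18/11)·1/16 = 45/968 ≠ 1/3 ⇒ order 2.
b·Ac: (-18/11)·63/22 = -567/121 ≠ 1/6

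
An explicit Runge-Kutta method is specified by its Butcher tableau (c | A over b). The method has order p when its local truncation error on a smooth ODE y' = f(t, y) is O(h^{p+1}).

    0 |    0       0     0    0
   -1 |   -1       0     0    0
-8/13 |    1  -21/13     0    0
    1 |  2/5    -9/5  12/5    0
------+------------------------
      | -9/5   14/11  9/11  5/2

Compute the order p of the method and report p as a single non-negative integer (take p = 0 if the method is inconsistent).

b = (-9/5, 14/11, 9/11, 5/2)
c = (0, -1, -8/13, 1)
Ac = (0, 0, 21/13, 21/65)
Σ b_i: (-9/5)·1 + 14/11·1 + 9/11·1 + 5/2·1 = 307/110 ≠ 1 ⇒ order 0.

0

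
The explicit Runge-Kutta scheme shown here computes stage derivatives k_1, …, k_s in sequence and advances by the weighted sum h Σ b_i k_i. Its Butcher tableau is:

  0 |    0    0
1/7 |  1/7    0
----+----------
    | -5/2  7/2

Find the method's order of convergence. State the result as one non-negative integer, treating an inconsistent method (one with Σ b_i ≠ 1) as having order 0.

b = (-5/2, 7/2)
c = (0, 1/7)
Σ b_i: (-5/2)·1 + 7/2·1 = 1 ✓
b·c: 7/2·1/7 = 1/2 ✓; 2 stages ⇒ order 2.

2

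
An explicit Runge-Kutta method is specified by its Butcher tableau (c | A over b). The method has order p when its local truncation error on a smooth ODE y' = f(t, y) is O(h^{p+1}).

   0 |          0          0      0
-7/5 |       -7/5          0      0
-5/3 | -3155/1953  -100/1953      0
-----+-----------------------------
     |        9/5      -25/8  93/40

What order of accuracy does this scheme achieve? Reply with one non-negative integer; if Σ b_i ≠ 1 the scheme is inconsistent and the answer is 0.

3

b = (9/5, -25/8, 93/40)
c = (0, -7/5, -5/3)
Ac = (0, 0, 20/279)
Σ b_i: 9/5·1 + (-25/8)·1 + 93/40·1 = 1 ✓
b·c: (-25/8)·(-7/5) + 93/40·(-5/3) = 1/2 ✓
b·c²: (-25/8)·49/25 + 93/40·25/9 = 1/3 ✓
b·Ac: 93/40·20/279 = 1/6 ✓; 3 stages ⇒ order 3.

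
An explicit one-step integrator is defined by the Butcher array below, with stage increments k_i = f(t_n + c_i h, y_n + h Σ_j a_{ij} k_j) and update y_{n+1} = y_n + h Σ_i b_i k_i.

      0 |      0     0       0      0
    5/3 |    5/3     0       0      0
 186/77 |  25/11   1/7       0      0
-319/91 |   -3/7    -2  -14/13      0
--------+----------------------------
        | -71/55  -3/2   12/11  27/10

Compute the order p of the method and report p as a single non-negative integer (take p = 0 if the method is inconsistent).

b = (-71/55, -3/2, 12/11, 27/10)
c = (0, 5/3, 186/77, -319/91)
Ac = (0, 0, 5/21, -2546/429)
Σ b_i: (-71/55)·1 + (-3/2)·1 + 12/11·1 + 27/10·1 = 1 ✓
b·c: (-3/2)·5/3 + 12/11·186/77 + 27/10·(-319/91) = -513644/55055 ≠ 1/2 ⇒ order 1.

1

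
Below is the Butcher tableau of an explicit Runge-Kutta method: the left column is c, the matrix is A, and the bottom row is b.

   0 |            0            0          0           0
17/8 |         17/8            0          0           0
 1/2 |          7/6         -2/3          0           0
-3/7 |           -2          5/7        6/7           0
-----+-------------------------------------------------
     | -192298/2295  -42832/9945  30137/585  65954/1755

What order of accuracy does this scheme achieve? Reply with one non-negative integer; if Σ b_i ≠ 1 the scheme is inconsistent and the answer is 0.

b = (-192298/2295, -42832/9945, 30137/585, 65954/1755)
c = (0, 17/8, 1/2, -3/7)
Ac = (0, 0, -17/12, 109/56)
Σ b_i: (-192298/2295)·1 + (-42832/9945)·1 + 30137/585·1 + 65954/1755·1 = 1 ✓
b·c: (-42832/9945)·17/8 + 30137/585·1/2 + 65954/1755·(-3/7) = 1/2 ✓
b·c²: (-42832/9945)·289/64 + 30137/585·1/4 + 65954/1755·9/49 = 1/3 ✓
b·Ac: 30137/585·(-17/12) + 65954/1755·109/56 = 1/6 ✓
b·c³: (-42832/9945)·4913/512 + 30137/585·1/8 + 65954/1755·(-27/343) = -381491/10080 ≠ 1/4 ⇒ order 3.
b·(c∘Ac): 30137/585·(-17/24) + 65954/1755·(-327/392) = -73267/1080 ≠ 1/8
b·Ac²: 30137/585·(-289/96) + 65954/1755·1541/448 = -18589/720 ≠ 1/12
b·A²c: 65954/1755·(-17/14) = -80087/1755 ≠ 1/24

3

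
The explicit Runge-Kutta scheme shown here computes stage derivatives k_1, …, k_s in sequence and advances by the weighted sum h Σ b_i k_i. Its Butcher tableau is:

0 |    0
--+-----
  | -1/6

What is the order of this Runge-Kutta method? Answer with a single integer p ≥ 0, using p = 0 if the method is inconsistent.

b = (-1/6)
c = (0)
Σ b_i: (-1/6)·1 = -1/6 ≠ 1 ⇒ order 0.

0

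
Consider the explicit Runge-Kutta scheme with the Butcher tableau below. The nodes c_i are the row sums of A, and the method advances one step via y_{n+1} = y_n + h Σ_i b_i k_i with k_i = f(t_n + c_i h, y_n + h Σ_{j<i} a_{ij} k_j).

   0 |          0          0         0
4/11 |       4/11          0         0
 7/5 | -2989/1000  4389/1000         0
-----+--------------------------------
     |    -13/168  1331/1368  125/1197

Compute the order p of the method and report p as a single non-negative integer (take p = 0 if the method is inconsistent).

3

b = (-13/168, 1331/1368, 125/1197)
c = (0, 4/11, 7/5)
Ac = (0, 0, 399/250)
Σ b_i: (-13/168)·1 + 1331/1368·1 + 125/1197·1 = 1 ✓
b·c: 1331/1368·4/11 + 125/1197·7/5 = 1/2 ✓
b·c²: 1331/1368·16/121 + 125/1197·49/25 = 1/3 ✓
b·Ac: 125/1197·399/250 = 1/6 ✓; 3 stages ⇒ order 3.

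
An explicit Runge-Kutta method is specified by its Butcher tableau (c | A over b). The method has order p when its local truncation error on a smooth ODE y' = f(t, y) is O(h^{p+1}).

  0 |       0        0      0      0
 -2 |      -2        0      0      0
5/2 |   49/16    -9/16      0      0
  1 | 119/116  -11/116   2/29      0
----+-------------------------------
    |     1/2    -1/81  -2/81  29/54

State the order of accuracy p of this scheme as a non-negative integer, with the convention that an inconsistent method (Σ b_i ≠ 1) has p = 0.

4

b = (1/2, -1/81, -2/81, 29/54)
c = (0, -2, 5/2, 1)
Ac = (0, 0, 9/8, 21/58)
Σ b_i: 1/2·1 + (-1/81)·1 + (-2/81)·1 + 29/54·1 = 1 ✓
b·c: (-1/81)·(-2) + (-2/81)·5/2 + 29/54·1 = 1/2 ✓
b·c²: (-1/81)·4 + (-2/81)·25/4 + 29/54·1 = 1/3 ✓
b·Ac: (-2/81)·9/8 + 29/54·21/58 = 1/6 ✓
b·c³: (-1/81)·(-8) + (-2/81)·125/8 + 29/54·1 = 1/4 ✓
b·(c∘Ac): (-2/81)·45/16 + 29/54·21/58 = 1/8 ✓
b·Ac²: (-2/81)·(-9/4) + 29/54·3/58 = 1/12 ✓
b·A²c: 29/54·9/116 = 1/24 ✓; 4 stages ⇒ order 4.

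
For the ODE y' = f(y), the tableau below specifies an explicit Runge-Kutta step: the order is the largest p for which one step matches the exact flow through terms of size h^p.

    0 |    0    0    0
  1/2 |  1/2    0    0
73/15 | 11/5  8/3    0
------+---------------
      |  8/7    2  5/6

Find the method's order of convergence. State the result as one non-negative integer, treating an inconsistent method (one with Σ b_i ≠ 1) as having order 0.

0

b = (8/7, 2, 5/6)
c = (0, 1/2, 73/15)
Ac = (0, 0, 4/3)
Σ b_i: 8/7·1 + 2·1 + 5/6·1 = 167/42 ≠ 1 ⇒ order 0.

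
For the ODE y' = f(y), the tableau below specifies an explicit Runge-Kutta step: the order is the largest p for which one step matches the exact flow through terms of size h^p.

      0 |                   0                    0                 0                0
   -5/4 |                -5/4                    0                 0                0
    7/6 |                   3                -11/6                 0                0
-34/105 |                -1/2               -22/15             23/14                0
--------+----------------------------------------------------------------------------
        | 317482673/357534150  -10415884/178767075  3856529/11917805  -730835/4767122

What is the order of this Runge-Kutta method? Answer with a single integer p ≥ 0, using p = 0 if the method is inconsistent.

b = (317482673/357534150, -10415884/178767075, 3856529/11917805, -730835/4767122)
c = (0, -5/4, 7/6, -34/105)
Ac = (0, 0, 55/24, 15/4)
Σ b_i: 317482673/357534150·1 + (-10415884/178767075)·1 + 3856529/11917805·1 + (-730835/4767122)·1 = 1 ✓
b·c: (-10415884/178767075)·(-5/4) + 3856529/11917805·7/6 + (-730835/4767122)·(-34/105) = 1/2 ✓
b·c²: (-10415884/178767075)·25/16 + 3856529/11917805·49/36 + (-730835/4767122)·1156/11025 = 1/3 ✓
b·Ac: 3856529/11917805·55/24 + (-730835/4767122)·15/4 = 1/6 ✓
b·c³: (-10415884/178767075)·(-125/64) + 3856529/11917805·343/216 + (-730835/4767122)·(-39304/1157625) = 114039483571/180197211600 ≠ 1/4 ⇒ order 3.
b·(c∘Ac): 3856529/11917805·385/144 + (-730835/4767122)·(-17/14) = 360848593/343232784 ≠ 1/8
b·Ac²: 3856529/11917805·(-275/96) + (-730835/4767122)·(-1/18) = -630480605/686465568 ≠ 1/12
b·A²c: (-730835/4767122)·1265/336 = -132072325/228821856 ≠ 1/24

3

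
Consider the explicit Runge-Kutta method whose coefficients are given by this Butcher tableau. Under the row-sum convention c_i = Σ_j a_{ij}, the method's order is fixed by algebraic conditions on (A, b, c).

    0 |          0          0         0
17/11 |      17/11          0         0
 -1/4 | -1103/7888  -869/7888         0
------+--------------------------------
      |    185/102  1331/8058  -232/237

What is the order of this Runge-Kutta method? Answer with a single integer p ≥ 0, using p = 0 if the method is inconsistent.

b = (185/102, 1331/8058, -232/237)
c = (0, 17/11, -1/4)
Ac = (0, 0, -79/464)
Σ b_i: 185/102·1 + 1331/8058·1 + (-232/237)·1 = 1 ✓
b·c: 1331/8058·17/11 + (-232/237)·(-1/4) = 1/2 ✓
b·c²: 1331/8058·289/121 + (-232/237)·1/16 = 1/3 ✓
b·Ac: (-232/237)·(-79/464) = 1/6 ✓; 3 stages ⇒ order 3.

3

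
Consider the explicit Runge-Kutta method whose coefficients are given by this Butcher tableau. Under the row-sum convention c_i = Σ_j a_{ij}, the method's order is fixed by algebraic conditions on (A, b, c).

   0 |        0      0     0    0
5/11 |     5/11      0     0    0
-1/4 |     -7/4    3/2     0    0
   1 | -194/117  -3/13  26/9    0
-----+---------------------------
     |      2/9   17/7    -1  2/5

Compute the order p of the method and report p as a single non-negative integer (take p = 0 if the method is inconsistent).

b = (2/9, 17/7, -1, 2/5)
c = (0, 5/11, -1/4, 1)
Ac = (0, 0, 15/22, -2129/2574)
Σ b_i: 2/9·1 + 17/7·1 + (-1)·1 + 2/5·1 = 646/315 ≠ 1 ⇒ order 0.

0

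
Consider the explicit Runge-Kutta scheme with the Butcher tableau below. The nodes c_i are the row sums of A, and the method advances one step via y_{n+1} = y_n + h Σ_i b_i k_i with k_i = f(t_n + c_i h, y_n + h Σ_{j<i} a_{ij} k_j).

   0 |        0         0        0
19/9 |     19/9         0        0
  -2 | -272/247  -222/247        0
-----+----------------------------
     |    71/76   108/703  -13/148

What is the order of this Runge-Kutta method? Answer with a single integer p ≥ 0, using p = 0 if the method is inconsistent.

3

b = (71/76, 108/703, -13/148)
c = (0, 19/9, -2)
Ac = (0, 0, -74/39)
Σ b_i: 71/76·1 + 108/703·1 + (-13/148)·1 = 1 ✓
b·c: 108/703·19/9 + (-13/148)·(-2) = 1/2 ✓
b·c²: 108/703·361/81 + (-13/148)·4 = 1/3 ✓
b·Ac: (-13/148)·(-74/39) = 1/6 ✓; 3 stages ⇒ order 3.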